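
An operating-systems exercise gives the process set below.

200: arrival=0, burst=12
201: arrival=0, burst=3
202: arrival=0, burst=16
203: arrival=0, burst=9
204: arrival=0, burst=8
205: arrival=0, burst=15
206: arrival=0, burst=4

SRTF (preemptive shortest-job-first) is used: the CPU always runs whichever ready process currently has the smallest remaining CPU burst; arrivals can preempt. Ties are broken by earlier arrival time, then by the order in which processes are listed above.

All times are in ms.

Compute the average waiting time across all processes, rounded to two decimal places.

19.43

Schedule: | 201 0-3 | 206 3-7 | 204 7-15 | 203 15-24 | 200 24-36 | 205 36-51 | 202 51-67 |
Completion: 200=36  201=3  202=67  203=24  204=15  205=51  206=7
Turnaround (C−A): 200=36  201=3  202=67  203=24  204=15  205=51  206=7
Waiting times: 200=24, 201=0, 202=51, 203=15, 204=7, 205=36, 206=3
Average waiting = (24+0+51+15+7+36+3) / 7 = 136/7 = 19.43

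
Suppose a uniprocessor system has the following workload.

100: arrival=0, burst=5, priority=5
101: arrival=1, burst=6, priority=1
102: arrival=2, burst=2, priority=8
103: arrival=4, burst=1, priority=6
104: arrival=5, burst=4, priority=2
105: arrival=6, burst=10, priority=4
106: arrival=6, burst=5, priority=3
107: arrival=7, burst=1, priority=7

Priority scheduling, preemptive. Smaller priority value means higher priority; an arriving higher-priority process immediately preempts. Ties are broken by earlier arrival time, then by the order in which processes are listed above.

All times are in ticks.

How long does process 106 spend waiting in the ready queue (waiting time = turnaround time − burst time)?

5

Schedule: | 100 0-1 | 101 1-7 | 104 7-11 | 106 11-16 | 105 16-26 | 100 26-30 | 103 30-31 | 107 31-32 | 102 32-34 |
Completion: 100=30  101=7  102=34  103=31  104=11  105=26  106=16  107=32
Turnaround (C−A): 100=30  101=6  102=32  103=27  104=6  105=20  106=10  107=25
Waiting(106) = turnaround − burst = 10 − 5 = 5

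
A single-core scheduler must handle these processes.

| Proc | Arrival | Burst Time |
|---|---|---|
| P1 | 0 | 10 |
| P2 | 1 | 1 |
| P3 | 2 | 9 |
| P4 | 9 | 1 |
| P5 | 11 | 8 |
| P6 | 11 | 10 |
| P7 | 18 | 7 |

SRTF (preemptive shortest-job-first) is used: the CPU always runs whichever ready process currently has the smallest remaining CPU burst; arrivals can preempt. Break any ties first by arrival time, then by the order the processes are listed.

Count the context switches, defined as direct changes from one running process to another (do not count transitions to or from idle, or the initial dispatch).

8

Schedule: | P1 0-1 | P2 1-2 | P1 2-9 | P4 9-10 | P1 10-12 | P5 12-20 | P7 20-27 | P3 27-36 | P6 36-46 |
Completion: P1=12  P2=2  P3=36  P4=10  P5=20  P6=46  P7=27
Turnaround (C−A): P1=12  P2=1  P3=34  P4=1  P5=9  P6=35  P7=9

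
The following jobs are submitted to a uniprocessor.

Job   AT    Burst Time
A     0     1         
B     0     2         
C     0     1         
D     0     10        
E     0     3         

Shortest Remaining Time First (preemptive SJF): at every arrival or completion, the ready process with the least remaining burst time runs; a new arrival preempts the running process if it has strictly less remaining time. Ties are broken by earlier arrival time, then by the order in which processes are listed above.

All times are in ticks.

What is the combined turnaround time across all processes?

31

Gantt: | A 0-1 | C 1-2 | B 2-4 | E 4-7 | D 7-17 |
Completion: A=1  B=4  C=2  D=17  E=7
Turnaround (C−A): A=1  B=4  C=2  D=17  E=7
Turnaround = completion − arrival: A=1, B=4, C=2, D=17, E=7
Total turnaround = 1 + 4 + 2 + 17 + 7 = 31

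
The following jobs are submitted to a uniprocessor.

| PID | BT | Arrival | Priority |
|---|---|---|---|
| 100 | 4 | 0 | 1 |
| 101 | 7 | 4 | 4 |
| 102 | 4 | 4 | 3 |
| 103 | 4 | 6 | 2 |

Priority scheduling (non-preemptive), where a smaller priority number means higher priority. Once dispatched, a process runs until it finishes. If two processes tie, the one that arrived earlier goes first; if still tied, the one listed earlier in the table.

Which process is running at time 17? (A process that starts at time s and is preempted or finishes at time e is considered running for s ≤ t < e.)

Schedule: | 100 0-4 | 102 4-8 | 103 8-12 | 101 12-19 |
Completion: 100=4  101=19  102=8  103=12
Turnaround (C−A): 100=4  101=15  102=4  103=6

101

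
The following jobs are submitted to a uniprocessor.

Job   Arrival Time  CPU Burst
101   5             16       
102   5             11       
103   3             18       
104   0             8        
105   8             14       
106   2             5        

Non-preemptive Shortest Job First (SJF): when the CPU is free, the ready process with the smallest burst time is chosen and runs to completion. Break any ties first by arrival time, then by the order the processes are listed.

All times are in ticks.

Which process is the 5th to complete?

101

Gantt: | 104 0-8 | 106 8-13 | 102 13-24 | 105 24-38 | 101 38-54 | 103 54-72 |
Completion: 101=54  102=24  103=72  104=8  105=38  106=13
Turnaround (C−A): 101=49  102=19  103=69  104=8  105=30  106=11
Finish order: 104 → 106 → 102 → 105 → 101 → 103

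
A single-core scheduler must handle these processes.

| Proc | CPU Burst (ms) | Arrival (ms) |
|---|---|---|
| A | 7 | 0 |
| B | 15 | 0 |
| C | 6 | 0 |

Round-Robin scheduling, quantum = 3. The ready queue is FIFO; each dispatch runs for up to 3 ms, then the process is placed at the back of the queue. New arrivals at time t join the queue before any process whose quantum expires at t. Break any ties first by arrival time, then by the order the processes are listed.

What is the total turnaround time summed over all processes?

Timeline: | A 0-3 | B 3-6 | C 6-9 | A 9-12 | B 12-15 | C 15-18 | A 18-19 | B 19-28 |
Completion: A=19  B=28  C=18
Turnaround = completion − arrival: A=19, B=28, C=18
Total turnaround = 19 + 28 + 18 = 65

65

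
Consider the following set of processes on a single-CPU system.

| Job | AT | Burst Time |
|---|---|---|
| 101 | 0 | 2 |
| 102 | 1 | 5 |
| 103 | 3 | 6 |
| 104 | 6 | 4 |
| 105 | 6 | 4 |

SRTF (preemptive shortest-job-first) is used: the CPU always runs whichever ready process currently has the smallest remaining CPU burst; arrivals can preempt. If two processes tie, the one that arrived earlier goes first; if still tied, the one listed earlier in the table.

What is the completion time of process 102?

Gantt: | 101 0-2 | 102 2-7 | 104 7-11 | 105 11-15 | 103 15-21 |
Completion: 101=2  102=7  103=21  104=11  105=15
Turnaround (C−A): 101=2  102=6  103=18  104=5  105=9

7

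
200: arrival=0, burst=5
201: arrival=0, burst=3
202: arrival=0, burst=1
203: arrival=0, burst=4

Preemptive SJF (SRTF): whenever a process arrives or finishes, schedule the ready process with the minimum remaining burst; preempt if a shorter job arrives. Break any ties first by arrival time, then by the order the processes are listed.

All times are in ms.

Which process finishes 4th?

200

Schedule: | 202 0-1 | 201 1-4 | 203 4-8 | 200 8-13 |
Completion: 200=13  201=4  202=1  203=8
Turnaround (C−A): 200=13  201=4  202=1  203=8
Finish order: 202 → 201 → 203 → 200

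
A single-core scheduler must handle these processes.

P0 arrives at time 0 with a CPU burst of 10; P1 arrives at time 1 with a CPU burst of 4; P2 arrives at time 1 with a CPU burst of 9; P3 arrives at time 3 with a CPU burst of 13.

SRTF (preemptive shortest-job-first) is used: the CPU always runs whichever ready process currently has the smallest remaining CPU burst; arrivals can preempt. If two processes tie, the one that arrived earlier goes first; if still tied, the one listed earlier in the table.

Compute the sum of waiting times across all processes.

37

Gantt: | P0 0-1 | P1 1-5 | P0 5-14 | P2 14-23 | P3 23-36 |
Completion: P0=14  P1=5  P2=23  P3=36
Waiting = turnaround − burst: P0=4, P1=0, P2=13, P3=20
Total waiting = 4 + 0 + 13 + 20 = 37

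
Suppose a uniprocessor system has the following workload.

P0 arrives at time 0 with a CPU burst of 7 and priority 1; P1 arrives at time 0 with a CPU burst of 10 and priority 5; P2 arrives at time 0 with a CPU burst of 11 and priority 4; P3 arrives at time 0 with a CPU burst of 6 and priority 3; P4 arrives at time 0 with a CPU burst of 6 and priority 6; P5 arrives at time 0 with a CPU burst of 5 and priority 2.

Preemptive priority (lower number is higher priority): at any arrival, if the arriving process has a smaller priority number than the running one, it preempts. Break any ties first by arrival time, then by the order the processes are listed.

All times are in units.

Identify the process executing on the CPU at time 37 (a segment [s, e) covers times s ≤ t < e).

Gantt: | P0 0-7 | P5 7-12 | P3 12-18 | P2 18-29 | P1 29-39 | P4 39-45 |
Completion: P0=7  P1=39  P2=29  P3=18  P4=45  P5=12
Turnaround (C−A): P0=7  P1=39  P2=29  P3=18  P4=45  P5=12

P1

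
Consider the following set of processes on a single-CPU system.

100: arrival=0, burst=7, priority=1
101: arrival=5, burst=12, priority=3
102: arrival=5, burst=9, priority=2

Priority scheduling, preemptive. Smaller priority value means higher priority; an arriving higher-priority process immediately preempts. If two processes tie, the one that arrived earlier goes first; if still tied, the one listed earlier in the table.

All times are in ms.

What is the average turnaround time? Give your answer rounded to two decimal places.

13.67

Gantt: | 100 0-7 | 102 7-16 | 101 16-28 |
Completion: 100=7  101=28  102=16
Turnaround times: 100=7, 101=23, 102=11
Average turnaround = (7+23+11) / 3 = 41/3 = 13.67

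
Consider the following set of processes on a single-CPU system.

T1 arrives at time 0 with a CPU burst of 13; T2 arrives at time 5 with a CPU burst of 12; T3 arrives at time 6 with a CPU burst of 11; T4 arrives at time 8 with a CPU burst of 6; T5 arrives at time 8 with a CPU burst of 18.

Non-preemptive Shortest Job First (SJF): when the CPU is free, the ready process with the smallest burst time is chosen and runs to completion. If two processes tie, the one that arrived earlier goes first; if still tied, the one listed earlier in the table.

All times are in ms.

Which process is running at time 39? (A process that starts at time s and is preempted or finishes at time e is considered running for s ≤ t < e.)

Timeline: | T1 0-13 | T4 13-19 | T3 19-30 | T2 30-42 | T5 42-60 |
Completion: T1=13  T2=42  T3=30  T4=19  T5=60

T2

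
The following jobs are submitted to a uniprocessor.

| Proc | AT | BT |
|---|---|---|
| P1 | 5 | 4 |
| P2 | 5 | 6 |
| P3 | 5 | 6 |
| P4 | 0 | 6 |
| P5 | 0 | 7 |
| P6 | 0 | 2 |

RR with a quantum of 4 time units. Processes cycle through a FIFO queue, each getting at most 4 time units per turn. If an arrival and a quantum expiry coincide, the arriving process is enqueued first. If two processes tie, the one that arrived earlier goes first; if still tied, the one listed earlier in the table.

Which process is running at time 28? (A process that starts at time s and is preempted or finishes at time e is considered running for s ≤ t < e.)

Timeline: | P4 0-4 | P5 4-8 | P6 8-10 | P4 10-12 | P1 12-16 | P2 16-20 | P3 20-24 | P5 24-27 | P2 27-29 | P3 29-31 |
Completion: P1=16  P2=29  P3=31  P4=12  P5=27  P6=10
Turnaround (C−A): P1=11  P2=24  P3=26  P4=12  P5=27  P6=10

P2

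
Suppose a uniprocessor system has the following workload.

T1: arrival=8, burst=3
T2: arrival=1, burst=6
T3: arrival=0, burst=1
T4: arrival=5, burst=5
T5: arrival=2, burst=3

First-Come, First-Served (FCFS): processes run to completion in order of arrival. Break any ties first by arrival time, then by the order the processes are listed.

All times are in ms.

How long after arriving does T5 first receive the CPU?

5

Gantt: | T3 0-1 | T2 1-7 | T5 7-10 | T4 10-15 | T1 15-18 |
Completion: T1=18  T2=7  T3=1  T4=15  T5=10
Response(T5) = first start − arrival = 7 − 2 = 5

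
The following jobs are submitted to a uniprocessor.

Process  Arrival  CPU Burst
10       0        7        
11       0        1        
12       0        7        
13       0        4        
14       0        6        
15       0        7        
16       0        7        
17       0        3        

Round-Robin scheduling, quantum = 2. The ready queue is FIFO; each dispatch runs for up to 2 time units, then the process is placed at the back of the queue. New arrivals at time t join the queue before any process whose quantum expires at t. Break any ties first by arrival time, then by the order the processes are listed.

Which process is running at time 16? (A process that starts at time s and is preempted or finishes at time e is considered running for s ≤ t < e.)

Schedule: | 10 0-2 | 11 2-3 | 12 3-5 | 13 5-7 | 14 7-9 | 15 9-11 | 16 11-13 | 17 13-15 | 10 15-17 | 12 17-19 | 13 19-21 | 14 21-23 | 15 23-25 | 16 25-27 | 17 27-28 | 10 28-30 | 12 30-32 | 14 32-34 | 15 34-36 | 16 36-38 | 10 38-39 | 12 39-40 | 15 40-41 | 16 41-42 |
Completion: 10=39  11=3  12=40  13=21  14=34  15=41  16=42  17=28
Turnaround (C−A): 10=39  11=3  12=40  13=21  14=34  15=41  16=42  17=28

10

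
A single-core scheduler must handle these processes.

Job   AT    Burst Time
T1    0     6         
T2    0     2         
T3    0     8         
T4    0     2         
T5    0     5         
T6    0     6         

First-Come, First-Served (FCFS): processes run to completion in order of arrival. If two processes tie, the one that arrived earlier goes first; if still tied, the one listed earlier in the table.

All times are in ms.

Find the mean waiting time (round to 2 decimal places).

Schedule: | T1 0-6 | T2 6-8 | T3 8-16 | T4 16-18 | T5 18-23 | T6 23-29 |
Completion: T1=6  T2=8  T3=16  T4=18  T5=23  T6=29
Waiting times: T1=0, T2=6, T3=8, T4=16, T5=18, T6=23
Average waiting = (0+6+8+16+18+23) / 6 = 71/6 = 11.83

11.83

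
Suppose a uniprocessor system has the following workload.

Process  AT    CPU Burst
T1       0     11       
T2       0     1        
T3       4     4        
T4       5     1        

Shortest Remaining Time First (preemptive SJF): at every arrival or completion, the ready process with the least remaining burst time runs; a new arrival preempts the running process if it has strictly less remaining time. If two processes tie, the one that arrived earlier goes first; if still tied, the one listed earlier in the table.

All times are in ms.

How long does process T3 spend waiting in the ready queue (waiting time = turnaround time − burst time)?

1

Schedule: | T2 0-1 | T1 1-4 | T3 4-5 | T4 5-6 | T3 6-9 | T1 9-17 |
Completion: T1=17  T2=1  T3=9  T4=6
Turnaround (C−A): T1=17  T2=1  T3=5  T4=1
Waiting(T3) = turnaround − burst = 5 − 4 = 1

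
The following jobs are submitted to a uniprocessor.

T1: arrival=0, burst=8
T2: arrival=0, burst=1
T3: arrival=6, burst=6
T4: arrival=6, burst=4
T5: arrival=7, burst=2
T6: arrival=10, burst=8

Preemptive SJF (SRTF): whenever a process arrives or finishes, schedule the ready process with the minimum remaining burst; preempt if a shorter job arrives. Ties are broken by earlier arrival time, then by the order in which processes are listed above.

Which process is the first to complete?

T2

Schedule: | T2 0-1 | T1 1-9 | T5 9-11 | T4 11-15 | T3 15-21 | T6 21-29 |
Completion: T1=9  T2=1  T3=21  T4=15  T5=11  T6=29
Finish order: T2 → T1 → T5 → T4 → T3 → T6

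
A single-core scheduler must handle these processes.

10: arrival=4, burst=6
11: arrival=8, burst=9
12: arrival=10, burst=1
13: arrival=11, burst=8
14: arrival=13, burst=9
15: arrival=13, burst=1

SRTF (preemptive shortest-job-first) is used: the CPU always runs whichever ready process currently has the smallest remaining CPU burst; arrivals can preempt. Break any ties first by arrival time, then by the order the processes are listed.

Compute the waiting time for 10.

Timeline: | idle 0-4 | 10 4-10 | 12 10-11 | 13 11-13 | 15 13-14 | 13 14-20 | 11 20-29 | 14 29-38 |
Completion: 10=10  11=29  12=11  13=20  14=38  15=14
Turnaround (C−A): 10=6  11=21  12=1  13=9  14=25  15=1
Waiting(10) = turnaround − burst = 6 − 6 = 0

0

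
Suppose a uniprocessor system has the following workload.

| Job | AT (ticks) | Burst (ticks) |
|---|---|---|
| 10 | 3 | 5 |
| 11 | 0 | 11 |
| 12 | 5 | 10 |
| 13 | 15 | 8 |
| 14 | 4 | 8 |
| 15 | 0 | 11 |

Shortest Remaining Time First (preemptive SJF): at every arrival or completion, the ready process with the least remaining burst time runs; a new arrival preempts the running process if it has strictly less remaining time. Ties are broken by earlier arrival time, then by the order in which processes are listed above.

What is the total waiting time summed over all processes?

Schedule: | 11 0-3 | 10 3-8 | 11 8-16 | 14 16-24 | 13 24-32 | 12 32-42 | 15 42-53 |
Completion: 10=8  11=16  12=42  13=32  14=24  15=53
Waiting = turnaround − burst: 10=0, 11=5, 12=27, 13=9, 14=12, 15=42
Total waiting = 0 + 5 + 27 + 9 + 12 + 42 = 95

95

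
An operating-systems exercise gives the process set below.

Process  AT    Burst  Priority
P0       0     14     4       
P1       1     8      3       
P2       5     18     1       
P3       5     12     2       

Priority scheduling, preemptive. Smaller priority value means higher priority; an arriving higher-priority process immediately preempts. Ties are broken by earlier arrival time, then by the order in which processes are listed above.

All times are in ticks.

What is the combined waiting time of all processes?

86

Gantt: | P0 0-1 | P1 1-5 | P2 5-23 | P3 23-35 | P1 35-39 | P0 39-52 |
Completion: P0=52  P1=39  P2=23  P3=35
Waiting = turnaround − burst: P0=38, P1=30, P2=0, P3=18
Total waiting = 38 + 30 + 0 + 18 = 86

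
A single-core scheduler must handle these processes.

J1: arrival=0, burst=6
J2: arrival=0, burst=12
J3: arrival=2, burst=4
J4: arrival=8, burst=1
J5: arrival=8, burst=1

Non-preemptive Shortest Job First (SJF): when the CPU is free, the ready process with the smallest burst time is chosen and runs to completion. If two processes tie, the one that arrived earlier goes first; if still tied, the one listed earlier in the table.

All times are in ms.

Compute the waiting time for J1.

0

Schedule: | J1 0-6 | J3 6-10 | J4 10-11 | J5 11-12 | J2 12-24 |
Completion: J1=6  J2=24  J3=10  J4=11  J5=12
Waiting(J1) = turnaround − burst = 6 − 6 = 0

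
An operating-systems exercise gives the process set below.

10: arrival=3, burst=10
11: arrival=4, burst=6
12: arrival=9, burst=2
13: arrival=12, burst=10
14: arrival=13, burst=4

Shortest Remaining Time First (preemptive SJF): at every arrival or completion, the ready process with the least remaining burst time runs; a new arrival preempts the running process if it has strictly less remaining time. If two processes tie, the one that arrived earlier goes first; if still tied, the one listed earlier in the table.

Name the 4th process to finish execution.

10

Gantt: | idle 0-3 | 10 3-4 | 11 4-10 | 12 10-12 | 10 12-13 | 14 13-17 | 10 17-25 | 13 25-35 |
Completion: 10=25  11=10  12=12  13=35  14=17
Finish order: 11 → 12 → 14 → 10 → 13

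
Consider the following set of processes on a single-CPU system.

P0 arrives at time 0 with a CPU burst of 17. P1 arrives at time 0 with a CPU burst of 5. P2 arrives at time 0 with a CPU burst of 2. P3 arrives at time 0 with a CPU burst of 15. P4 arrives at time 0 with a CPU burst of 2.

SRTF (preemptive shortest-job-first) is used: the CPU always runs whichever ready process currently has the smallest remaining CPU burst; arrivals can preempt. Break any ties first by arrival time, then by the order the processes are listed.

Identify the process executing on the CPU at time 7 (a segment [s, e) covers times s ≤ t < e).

Gantt: | P2 0-2 | P4 2-4 | P1 4-9 | P3 9-24 | P0 24-41 |
Completion: P0=41  P1=9  P2=2  P3=24  P4=4
Turnaround (C−A): P0=41  P1=9  P2=2  P3=24  P4=4

P1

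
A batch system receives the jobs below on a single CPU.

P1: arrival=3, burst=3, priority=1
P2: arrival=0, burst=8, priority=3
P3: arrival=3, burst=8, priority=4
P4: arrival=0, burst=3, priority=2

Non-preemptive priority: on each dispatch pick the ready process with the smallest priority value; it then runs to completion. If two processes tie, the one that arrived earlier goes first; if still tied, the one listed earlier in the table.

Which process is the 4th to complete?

Schedule: | P4 0-3 | P1 3-6 | P2 6-14 | P3 14-22 |
Completion: P1=6  P2=14  P3=22  P4=3
Finish order: P4 → P1 → P2 → P3

P3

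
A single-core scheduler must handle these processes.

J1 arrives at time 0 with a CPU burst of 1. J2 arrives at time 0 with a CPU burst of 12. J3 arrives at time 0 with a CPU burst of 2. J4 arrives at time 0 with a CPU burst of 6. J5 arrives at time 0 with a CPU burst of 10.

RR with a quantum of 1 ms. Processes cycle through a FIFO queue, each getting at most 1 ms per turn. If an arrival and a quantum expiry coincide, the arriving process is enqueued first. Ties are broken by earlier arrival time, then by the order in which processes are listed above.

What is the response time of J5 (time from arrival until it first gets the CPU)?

Timeline: | J1 0-1 | J2 1-2 | J3 2-3 | J4 3-4 | J5 4-5 | J2 5-6 | J3 6-7 | J4 7-8 | J5 8-9 | J2 9-10 | J4 10-11 | J5 11-12 | J2 12-13 | J4 13-14 | J5 14-15 | J2 15-16 | J4 16-17 | J5 17-18 | J2 18-19 | J4 19-20 | J5 20-21 | J2 21-22 | J5 22-23 | J2 23-24 | J5 24-25 | J2 25-26 | J5 26-27 | J2 27-28 | J5 28-29 | J2 29-31 |
Completion: J1=1  J2=31  J3=7  J4=20  J5=29
Response(J5) = first start − arrival = 4 − 0 = 4

4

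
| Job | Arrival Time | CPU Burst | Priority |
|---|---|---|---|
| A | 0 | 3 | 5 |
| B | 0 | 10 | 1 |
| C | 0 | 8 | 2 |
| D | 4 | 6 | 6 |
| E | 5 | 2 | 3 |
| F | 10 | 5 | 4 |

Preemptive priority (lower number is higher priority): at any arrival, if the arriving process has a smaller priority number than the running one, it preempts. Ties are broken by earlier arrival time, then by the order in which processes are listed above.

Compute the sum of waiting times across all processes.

Schedule: | B 0-10 | C 10-18 | E 18-20 | F 20-25 | A 25-28 | D 28-34 |
Completion: A=28  B=10  C=18  D=34  E=20  F=25
Turnaround (C−A): A=28  B=10  C=18  D=30  E=15  F=15
Waiting = turnaround − burst: A=25, B=0, C=10, D=24, E=13, F=10
Total waiting = 25 + 0 + 10 + 24 + 13 + 10 = 82

82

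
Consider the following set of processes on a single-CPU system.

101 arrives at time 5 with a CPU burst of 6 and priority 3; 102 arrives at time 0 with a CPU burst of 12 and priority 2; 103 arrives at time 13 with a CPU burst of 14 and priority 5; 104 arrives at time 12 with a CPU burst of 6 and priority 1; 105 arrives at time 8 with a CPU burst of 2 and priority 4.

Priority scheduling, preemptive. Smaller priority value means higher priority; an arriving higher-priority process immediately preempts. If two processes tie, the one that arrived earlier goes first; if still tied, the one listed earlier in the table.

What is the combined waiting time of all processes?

42

Gantt: | 102 0-12 | 104 12-18 | 101 18-24 | 105 24-26 | 103 26-40 |
Completion: 101=24  102=12  103=40  104=18  105=26
Turnaround (C−A): 101=19  102=12  103=27  104=6  105=18
Waiting = turnaround − burst: 101=13, 102=0, 103=13, 104=0, 105=16
Total waiting = 13 + 0 + 13 + 0 + 16 = 42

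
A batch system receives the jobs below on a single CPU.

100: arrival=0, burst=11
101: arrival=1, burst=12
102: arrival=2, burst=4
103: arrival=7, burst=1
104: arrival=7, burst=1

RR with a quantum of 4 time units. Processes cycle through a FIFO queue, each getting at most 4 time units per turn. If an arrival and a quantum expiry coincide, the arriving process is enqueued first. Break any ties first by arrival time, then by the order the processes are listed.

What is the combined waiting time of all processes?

55

Schedule: | 100 0-4 | 101 4-8 | 102 8-12 | 100 12-16 | 103 16-17 | 104 17-18 | 101 18-22 | 100 22-25 | 101 25-29 |
Completion: 100=25  101=29  102=12  103=17  104=18
Turnaround (C−A): 100=25  101=28  102=10  103=10  104=11
Waiting = turnaround − burst: 100=14, 101=16, 102=6, 103=9, 104=10
Total waiting = 14 + 16 + 6 + 9 + 10 = 55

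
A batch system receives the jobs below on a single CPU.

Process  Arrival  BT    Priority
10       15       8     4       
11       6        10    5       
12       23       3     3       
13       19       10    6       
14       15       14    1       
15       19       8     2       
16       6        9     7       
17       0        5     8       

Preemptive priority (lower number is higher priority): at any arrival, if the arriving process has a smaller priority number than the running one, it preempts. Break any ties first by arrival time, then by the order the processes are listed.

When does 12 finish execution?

40

Timeline: | 17 0-5 | idle 5-6 | 11 6-15 | 14 15-29 | 15 29-37 | 12 37-40 | 10 40-48 | 11 48-49 | 13 49-59 | 16 59-68 |
Completion: 10=48  11=49  12=40  13=59  14=29  15=37  16=68  17=5
Turnaround (C−A): 10=33  11=43  12=17  13=40  14=14  15=18  16=62  17=5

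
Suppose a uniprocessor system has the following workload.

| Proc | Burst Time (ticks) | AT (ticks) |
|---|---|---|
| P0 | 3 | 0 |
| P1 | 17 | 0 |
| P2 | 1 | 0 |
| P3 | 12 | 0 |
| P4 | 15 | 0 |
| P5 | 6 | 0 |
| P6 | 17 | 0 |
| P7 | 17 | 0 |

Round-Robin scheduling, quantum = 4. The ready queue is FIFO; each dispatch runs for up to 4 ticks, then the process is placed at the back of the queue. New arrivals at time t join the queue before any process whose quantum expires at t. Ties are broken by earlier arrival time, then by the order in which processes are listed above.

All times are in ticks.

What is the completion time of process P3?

58

Timeline: | P0 0-3 | P1 3-7 | P2 7-8 | P3 8-12 | P4 12-16 | P5 16-20 | P6 20-24 | P7 24-28 | P1 28-32 | P3 32-36 | P4 36-40 | P5 40-42 | P6 42-46 | P7 46-50 | P1 50-54 | P3 54-58 | P4 58-62 | P6 62-66 | P7 66-70 | P1 70-74 | P4 74-77 | P6 77-81 | P7 81-85 | P1 85-86 | P6 86-87 | P7 87-88 |
Completion: P0=3  P1=86  P2=8  P3=58  P4=77  P5=42  P6=87  P7=88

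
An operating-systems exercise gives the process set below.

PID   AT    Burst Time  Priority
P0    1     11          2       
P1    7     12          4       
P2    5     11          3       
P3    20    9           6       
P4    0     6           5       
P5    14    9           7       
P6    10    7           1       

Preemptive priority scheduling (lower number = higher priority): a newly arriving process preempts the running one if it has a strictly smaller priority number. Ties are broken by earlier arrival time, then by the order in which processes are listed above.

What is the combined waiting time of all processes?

Gantt: | P4 0-1 | P0 1-10 | P6 10-17 | P0 17-19 | P2 19-30 | P1 30-42 | P4 42-47 | P3 47-56 | P5 56-65 |
Completion: P0=19  P1=42  P2=30  P3=56  P4=47  P5=65  P6=17
Turnaround (C−A): P0=18  P1=35  P2=25  P3=36  P4=47  P5=51  P6=7
Waiting = turnaround − burst: P0=7, P1=23, P2=14, P3=27, P4=41, P5=42, P6=0
Total waiting = 7 + 23 + 14 + 27 + 41 + 42 + 0 = 154

154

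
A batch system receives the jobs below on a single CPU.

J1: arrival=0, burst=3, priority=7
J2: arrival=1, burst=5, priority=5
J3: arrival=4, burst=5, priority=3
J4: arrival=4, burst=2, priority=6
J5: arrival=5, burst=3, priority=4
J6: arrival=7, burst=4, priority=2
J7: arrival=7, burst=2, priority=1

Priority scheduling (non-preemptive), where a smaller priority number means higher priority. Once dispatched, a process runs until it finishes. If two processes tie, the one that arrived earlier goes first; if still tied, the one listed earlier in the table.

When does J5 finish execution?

22

Schedule: | J1 0-3 | J2 3-8 | J7 8-10 | J6 10-14 | J3 14-19 | J5 19-22 | J4 22-24 |
Completion: J1=3  J2=8  J3=19  J4=24  J5=22  J6=14  J7=10
Turnaround (C−A): J1=3  J2=7  J3=15  J4=20  J5=17  J6=7  J7=3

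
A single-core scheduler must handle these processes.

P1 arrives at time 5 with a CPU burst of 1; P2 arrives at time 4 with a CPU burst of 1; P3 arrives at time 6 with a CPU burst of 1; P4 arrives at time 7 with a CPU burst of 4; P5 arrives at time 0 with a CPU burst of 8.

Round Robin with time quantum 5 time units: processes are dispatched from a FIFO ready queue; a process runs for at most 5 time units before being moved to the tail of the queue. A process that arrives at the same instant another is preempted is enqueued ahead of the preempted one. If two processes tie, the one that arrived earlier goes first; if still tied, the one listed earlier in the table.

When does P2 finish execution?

6

Schedule: | P5 0-5 | P2 5-6 | P1 6-7 | P5 7-10 | P3 10-11 | P4 11-15 |
Completion: P1=7  P2=6  P3=11  P4=15  P5=10
Turnaround (C−A): P1=2  P2=2  P3=5  P4=8  P5=10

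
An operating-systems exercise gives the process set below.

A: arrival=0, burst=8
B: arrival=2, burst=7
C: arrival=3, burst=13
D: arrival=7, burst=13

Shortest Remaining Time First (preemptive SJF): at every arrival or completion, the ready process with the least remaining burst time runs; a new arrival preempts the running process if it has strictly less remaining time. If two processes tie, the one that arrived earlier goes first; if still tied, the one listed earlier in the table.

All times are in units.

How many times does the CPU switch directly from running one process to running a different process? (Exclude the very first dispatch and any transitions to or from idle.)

3

Timeline: | A 0-8 | B 8-15 | C 15-28 | D 28-41 |
Completion: A=8  B=15  C=28  D=41
Turnaround (C−A): A=8  B=13  C=25  D=34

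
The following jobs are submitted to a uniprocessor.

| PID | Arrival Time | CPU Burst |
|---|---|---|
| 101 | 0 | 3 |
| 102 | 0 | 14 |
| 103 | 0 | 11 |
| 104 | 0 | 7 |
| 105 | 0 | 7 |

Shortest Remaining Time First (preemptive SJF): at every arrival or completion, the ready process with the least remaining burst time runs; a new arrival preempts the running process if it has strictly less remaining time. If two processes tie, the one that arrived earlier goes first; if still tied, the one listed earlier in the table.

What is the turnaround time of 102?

Schedule: | 101 0-3 | 104 3-10 | 105 10-17 | 103 17-28 | 102 28-42 |
Completion: 101=3  102=42  103=28  104=10  105=17
Turnaround (C−A): 101=3  102=42  103=28  104=10  105=17
Turnaround(102) = completion − arrival = 42 − 0 = 42

42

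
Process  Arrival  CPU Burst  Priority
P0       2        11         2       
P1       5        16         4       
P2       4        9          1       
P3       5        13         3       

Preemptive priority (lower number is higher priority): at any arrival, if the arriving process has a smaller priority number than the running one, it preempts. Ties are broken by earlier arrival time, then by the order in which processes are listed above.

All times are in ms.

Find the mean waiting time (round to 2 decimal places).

14.00

Gantt: | idle 0-2 | P0 2-4 | P2 4-13 | P0 13-22 | P3 22-35 | P1 35-51 |
Completion: P0=22  P1=51  P2=13  P3=35
Turnaround (C−A): P0=20  P1=46  P2=9  P3=30
Waiting times: P0=9, P1=30, P2=0, P3=17
Average waiting = (9+30+0+17) / 4 = 56/4 = 14.00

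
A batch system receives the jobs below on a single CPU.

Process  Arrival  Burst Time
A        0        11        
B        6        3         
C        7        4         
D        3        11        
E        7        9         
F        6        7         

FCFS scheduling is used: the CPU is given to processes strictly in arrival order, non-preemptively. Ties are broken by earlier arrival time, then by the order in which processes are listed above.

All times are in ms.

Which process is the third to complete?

Gantt: | A 0-11 | D 11-22 | B 22-25 | F 25-32 | C 32-36 | E 36-45 |
Completion: A=11  B=25  C=36  D=22  E=45  F=32
Turnaround (C−A): A=11  B=19  C=29  D=19  E=38  F=26
Finish order: A → D → B → F → C → E

B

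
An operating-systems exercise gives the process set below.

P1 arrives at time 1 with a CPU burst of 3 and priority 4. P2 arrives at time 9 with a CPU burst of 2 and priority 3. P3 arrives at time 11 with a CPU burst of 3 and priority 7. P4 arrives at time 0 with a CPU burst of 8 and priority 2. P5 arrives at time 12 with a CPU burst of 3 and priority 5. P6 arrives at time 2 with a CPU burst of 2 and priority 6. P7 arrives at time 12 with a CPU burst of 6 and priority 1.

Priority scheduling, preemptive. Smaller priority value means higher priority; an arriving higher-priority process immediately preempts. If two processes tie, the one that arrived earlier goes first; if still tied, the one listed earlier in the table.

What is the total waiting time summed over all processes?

Schedule: | P4 0-8 | P1 8-9 | P2 9-11 | P1 11-12 | P7 12-18 | P1 18-19 | P5 19-22 | P6 22-24 | P3 24-27 |
Completion: P1=19  P2=11  P3=27  P4=8  P5=22  P6=24  P7=18
Turnaround (C−A): P1=18  P2=2  P3=16  P4=8  P5=10  P6=22  P7=6
Waiting = turnaround − burst: P1=15, P2=0, P3=13, P4=0, P5=7, P6=20, P7=0
Total waiting = 15 + 0 + 13 + 0 + 7 + 20 + 0 = 55

55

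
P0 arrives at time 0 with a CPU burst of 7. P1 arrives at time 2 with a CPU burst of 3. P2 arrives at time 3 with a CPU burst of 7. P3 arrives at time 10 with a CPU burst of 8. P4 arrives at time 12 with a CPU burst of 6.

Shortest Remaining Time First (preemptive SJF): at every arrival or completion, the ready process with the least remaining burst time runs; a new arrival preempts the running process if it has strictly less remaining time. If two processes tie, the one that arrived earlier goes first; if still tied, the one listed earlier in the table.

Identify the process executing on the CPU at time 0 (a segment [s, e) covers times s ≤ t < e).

Schedule: | P0 0-2 | P1 2-5 | P0 5-10 | P2 10-17 | P4 17-23 | P3 23-31 |
Completion: P0=10  P1=5  P2=17  P3=31  P4=23

P0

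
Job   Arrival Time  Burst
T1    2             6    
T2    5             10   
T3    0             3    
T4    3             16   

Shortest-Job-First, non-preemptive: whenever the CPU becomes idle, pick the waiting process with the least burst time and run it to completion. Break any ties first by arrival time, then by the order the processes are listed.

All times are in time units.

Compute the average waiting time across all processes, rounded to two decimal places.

Schedule: | T3 0-3 | T1 3-9 | T2 9-19 | T4 19-35 |
Completion: T1=9  T2=19  T3=3  T4=35
Waiting times: T1=1, T2=4, T3=0, T4=16
Average waiting = (1+4+0+16) / 4 = 21/4 = 5.25

5.25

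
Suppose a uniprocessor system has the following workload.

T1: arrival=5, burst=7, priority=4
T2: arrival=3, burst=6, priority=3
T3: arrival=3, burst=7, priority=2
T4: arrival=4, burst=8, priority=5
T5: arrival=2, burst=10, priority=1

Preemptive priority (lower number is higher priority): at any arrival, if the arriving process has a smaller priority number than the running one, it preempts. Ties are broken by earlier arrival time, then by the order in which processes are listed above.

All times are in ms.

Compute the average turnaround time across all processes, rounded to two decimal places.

22.20

Schedule: | idle 0-2 | T5 2-12 | T3 12-19 | T2 19-25 | T1 25-32 | T4 32-40 |
Completion: T1=32  T2=25  T3=19  T4=40  T5=12
Turnaround times: T1=27, T2=22, T3=16, T4=36, T5=10
Average turnaround = (27+22+16+36+10) / 5 = 111/5 = 22.20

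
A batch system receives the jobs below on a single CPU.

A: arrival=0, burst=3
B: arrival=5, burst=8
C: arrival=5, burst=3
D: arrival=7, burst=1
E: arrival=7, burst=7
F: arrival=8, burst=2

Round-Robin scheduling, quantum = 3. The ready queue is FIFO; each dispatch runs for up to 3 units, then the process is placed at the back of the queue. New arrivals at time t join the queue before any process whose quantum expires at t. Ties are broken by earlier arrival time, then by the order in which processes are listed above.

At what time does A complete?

Schedule: | A 0-3 | idle 3-5 | B 5-8 | C 8-11 | D 11-12 | E 12-15 | F 15-17 | B 17-20 | E 20-23 | B 23-25 | E 25-26 |
Completion: A=3  B=25  C=11  D=12  E=26  F=17

3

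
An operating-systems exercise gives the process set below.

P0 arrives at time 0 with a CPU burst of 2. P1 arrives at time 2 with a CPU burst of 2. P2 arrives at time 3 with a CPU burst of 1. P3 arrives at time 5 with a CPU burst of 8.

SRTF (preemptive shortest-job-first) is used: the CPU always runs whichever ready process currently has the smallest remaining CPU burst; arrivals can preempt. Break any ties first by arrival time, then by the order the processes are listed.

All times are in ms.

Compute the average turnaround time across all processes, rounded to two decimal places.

3.50

Gantt: | P0 0-2 | P1 2-4 | P2 4-5 | P3 5-13 |
Completion: P0=2  P1=4  P2=5  P3=13
Turnaround (C−A): P0=2  P1=2  P2=2  P3=8
Turnaround times: P0=2, P1=2, P2=2, P3=8
Average turnaround = (2+2+2+8) / 4 = 14/4 = 3.50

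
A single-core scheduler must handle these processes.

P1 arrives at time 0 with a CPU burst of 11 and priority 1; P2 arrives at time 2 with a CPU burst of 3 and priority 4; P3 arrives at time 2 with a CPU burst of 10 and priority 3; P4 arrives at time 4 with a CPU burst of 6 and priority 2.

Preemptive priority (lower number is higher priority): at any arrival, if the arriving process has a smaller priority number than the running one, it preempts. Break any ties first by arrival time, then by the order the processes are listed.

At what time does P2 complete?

30

Gantt: | P1 0-11 | P4 11-17 | P3 17-27 | P2 27-30 |
Completion: P1=11  P2=30  P3=27  P4=17
Turnaround (C−A): P1=11  P2=28  P3=25  P4=13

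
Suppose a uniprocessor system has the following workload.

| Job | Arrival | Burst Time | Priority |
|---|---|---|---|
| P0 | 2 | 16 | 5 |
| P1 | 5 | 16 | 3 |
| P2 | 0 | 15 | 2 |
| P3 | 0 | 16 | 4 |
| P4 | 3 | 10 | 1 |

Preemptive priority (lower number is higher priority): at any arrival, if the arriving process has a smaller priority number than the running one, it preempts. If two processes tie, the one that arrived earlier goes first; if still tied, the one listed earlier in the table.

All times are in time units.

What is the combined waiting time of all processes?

126

Gantt: | P2 0-3 | P4 3-13 | P2 13-25 | P1 25-41 | P3 41-57 | P0 57-73 |
Completion: P0=73  P1=41  P2=25  P3=57  P4=13
Waiting = turnaround − burst: P0=55, P1=20, P2=10, P3=41, P4=0
Total waiting = 55 + 20 + 10 + 41 + 0 = 126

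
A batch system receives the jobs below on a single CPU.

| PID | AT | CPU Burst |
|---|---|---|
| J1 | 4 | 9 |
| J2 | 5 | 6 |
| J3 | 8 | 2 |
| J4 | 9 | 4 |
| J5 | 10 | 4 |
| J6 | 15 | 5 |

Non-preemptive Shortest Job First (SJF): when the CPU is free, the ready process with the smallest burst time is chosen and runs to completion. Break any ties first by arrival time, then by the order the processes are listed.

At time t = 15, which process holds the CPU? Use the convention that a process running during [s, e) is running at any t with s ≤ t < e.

J4

Timeline: | idle 0-4 | J1 4-13 | J3 13-15 | J4 15-19 | J5 19-23 | J6 23-28 | J2 28-34 |
Completion: J1=13  J2=34  J3=15  J4=19  J5=23  J6=28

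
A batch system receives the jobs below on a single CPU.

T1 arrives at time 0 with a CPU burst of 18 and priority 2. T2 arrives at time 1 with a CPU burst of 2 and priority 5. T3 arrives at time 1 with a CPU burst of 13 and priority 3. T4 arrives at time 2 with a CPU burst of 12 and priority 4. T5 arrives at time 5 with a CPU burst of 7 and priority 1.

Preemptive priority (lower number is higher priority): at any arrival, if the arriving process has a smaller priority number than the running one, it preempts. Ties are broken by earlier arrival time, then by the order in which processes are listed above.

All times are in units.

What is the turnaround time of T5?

7

Schedule: | T1 0-5 | T5 5-12 | T1 12-25 | T3 25-38 | T4 38-50 | T2 50-52 |
Completion: T1=25  T2=52  T3=38  T4=50  T5=12
Turnaround(T5) = completion − arrival = 12 − 5 = 7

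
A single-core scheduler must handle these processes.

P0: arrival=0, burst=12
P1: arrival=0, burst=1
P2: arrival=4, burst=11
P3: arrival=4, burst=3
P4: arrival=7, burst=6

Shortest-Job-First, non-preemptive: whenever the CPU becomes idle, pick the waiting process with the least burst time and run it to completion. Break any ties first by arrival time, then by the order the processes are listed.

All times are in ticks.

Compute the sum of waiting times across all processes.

37

Schedule: | P1 0-1 | P0 1-13 | P3 13-16 | P4 16-22 | P2 22-33 |
Completion: P0=13  P1=1  P2=33  P3=16  P4=22
Turnaround (C−A): P0=13  P1=1  P2=29  P3=12  P4=15
Waiting = turnaround − burst: P0=1, P1=0, P2=18, P3=9, P4=9
Total waiting = 1 + 0 + 18 + 9 + 9 = 37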